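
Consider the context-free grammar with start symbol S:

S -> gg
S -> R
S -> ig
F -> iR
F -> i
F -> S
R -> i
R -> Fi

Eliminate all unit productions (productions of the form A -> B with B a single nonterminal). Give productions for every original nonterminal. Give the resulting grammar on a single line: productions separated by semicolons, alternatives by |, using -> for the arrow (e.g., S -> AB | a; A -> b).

S -> i | Fi | gg | ig; F -> i | Fi | gg | iR | ig; R -> i | Fi

Unit productions: F->S, S->R.
Unit pairs (A ⇒* B via units): (F,R), (F,S), (S,R).
S: inherits non-unit rules of {R, S} → Fi | gg | i | ig.
F: inherits non-unit rules of {F, R, S} → Fi | gg | i | iR | ig.
R: inherits non-unit rules of {R} → Fi | i.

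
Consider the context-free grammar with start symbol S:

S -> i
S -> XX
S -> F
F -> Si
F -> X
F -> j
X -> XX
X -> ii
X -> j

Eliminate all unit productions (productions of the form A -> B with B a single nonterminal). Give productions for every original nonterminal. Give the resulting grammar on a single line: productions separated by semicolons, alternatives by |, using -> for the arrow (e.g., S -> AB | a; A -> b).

S -> i | j | Si | XX | ii; F -> j | Si | XX | ii; X -> j | XX | ii

Unit productions: F->X, S->F.
Unit pairs (A ⇒* B via units): (F,X), (S,F), (S,X).
S: inherits non-unit rules of {F, S, X} → Si | XX | i | ii | j.
F: inherits non-unit rules of {F, X} → Si | XX | ii | j.
X: inherits non-unit rules of {X} → XX | ii | j.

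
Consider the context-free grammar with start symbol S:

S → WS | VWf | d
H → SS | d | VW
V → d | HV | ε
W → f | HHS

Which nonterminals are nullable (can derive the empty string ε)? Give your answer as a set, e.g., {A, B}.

{V}

Directly nullable (have an ε-rule): {V}.
Not nullable: H, S, W — each has a terminal in every rule's right-hand side or depends on a non-nullable symbol.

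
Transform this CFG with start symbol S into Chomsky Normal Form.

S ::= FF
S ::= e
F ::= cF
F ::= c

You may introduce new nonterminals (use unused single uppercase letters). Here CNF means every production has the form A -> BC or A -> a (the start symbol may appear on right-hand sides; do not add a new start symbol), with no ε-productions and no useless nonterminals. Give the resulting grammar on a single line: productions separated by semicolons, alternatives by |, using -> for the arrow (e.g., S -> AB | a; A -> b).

No ε-productions.
No unit productions to eliminate.
TERM: introduce A -> c and substitute in every rule of length ≥2.

S -> e | FF; A -> c; F -> c | AF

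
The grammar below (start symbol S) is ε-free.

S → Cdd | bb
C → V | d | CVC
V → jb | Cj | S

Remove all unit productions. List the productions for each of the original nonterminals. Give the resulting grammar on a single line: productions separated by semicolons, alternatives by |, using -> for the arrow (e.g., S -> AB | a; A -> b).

Unit productions: C->V, V->S.
Unit pairs (A ⇒* B via units): (C,S), (C,V), (V,S).
S: inherits non-unit rules of {S} → Cdd | bb.
C: inherits non-unit rules of {C, S, V} → CVC | Cdd | Cj | bb | d | jb.
V: inherits non-unit rules of {S, V} → Cdd | Cj | bb | jb.

S -> bb | Cdd; C -> d | Cj | bb | jb | CVC | Cdd; V -> Cj | bb | jb | Cdd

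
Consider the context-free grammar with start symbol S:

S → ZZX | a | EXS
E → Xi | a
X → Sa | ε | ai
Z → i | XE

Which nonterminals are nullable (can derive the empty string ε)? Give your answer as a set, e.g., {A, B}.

{X}

Directly nullable (have an ε-rule): {X}.
Not nullable: E, S, Z — each has a terminal in every rule's right-hand side or depends on a non-nullable symbol.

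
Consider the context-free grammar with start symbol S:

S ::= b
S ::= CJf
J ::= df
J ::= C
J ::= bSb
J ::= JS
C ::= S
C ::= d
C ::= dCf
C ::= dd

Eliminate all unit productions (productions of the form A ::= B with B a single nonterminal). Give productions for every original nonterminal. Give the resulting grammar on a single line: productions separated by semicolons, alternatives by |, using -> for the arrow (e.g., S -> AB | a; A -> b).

S -> b | CJf; C -> b | d | dd | CJf | dCf; J -> b | d | JS | dd | df | CJf | bSb | dCf

Unit productions: C->S, J->C.
Unit pairs (A ⇒* B via units): (C,S), (J,C), (J,S).
S: inherits non-unit rules of {S} → CJf | b.
C: inherits non-unit rules of {C, S} → CJf | b | d | dCf | dd.
J: inherits non-unit rules of {C, J, S} → CJf | JS | b | bSb | d | dCf | dd | df.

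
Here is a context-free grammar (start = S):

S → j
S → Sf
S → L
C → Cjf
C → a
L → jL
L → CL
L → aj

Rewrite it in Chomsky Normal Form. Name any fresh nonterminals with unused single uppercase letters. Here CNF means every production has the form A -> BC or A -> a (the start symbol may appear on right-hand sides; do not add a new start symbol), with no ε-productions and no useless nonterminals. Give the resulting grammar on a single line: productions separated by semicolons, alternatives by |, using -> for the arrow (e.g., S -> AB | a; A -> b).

S -> j | AL | CL | DA | SB; A -> j; B -> f; C -> a | CE; D -> a; E -> AB; L -> AL | CL | DA

No ε-productions.
After unit-elimination: S -> j | CL | Sf | aj | jL; C -> a | Cjf; L -> CL | aj | jL.
TERM: introduce D -> a, B -> f, A -> j and substitute in every rule of length ≥2.
BIN: C -> CAB becomes C -> CE, E -> AB.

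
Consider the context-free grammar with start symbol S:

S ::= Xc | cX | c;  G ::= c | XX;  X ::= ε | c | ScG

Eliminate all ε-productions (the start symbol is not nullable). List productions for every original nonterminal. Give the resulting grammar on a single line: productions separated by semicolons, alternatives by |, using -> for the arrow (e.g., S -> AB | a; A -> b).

Nullable set: {G, X}.
S -> Xc: X nullable, giving Xc | c.
S -> cX: X nullable, giving c | cX.
G -> XX: X, X nullable, giving X | XX.
Drop X -> ε.
X -> ScG: G nullable, giving Sc | ScG.
Unchanged (no nullable symbols): S -> c; G -> c; X -> c.

S -> c | Xc | cX; G -> X | c | XX; X -> c | Sc | ScG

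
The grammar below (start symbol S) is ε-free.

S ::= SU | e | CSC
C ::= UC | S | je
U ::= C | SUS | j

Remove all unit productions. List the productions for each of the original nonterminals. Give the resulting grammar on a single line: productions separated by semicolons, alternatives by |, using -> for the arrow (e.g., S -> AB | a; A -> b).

S -> e | SU | CSC; C -> e | SU | UC | je | CSC; U -> e | j | SU | UC | je | CSC | SUS

Unit productions: C->S, U->C.
Unit pairs (A ⇒* B via units): (C,S), (U,C), (U,S).
S: inherits non-unit rules of {S} → CSC | SU | e.
C: inherits non-unit rules of {C, S} → CSC | SU | UC | e | je.
U: inherits non-unit rules of {C, S, U} → CSC | SU | SUS | UC | e | j | je.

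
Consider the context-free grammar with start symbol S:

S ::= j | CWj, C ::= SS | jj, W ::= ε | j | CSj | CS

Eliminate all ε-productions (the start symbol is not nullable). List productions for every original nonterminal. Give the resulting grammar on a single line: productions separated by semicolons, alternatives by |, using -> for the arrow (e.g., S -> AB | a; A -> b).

S -> j | Cj | CWj; C -> SS | jj; W -> j | CS | CSj

Nullable set: {W}.
S -> CWj: W nullable, giving CWj | Cj.
Drop W -> ε.
Unchanged (no nullable symbols): S -> j; C -> SS; C -> jj; W -> CS; W -> CSj; W -> j.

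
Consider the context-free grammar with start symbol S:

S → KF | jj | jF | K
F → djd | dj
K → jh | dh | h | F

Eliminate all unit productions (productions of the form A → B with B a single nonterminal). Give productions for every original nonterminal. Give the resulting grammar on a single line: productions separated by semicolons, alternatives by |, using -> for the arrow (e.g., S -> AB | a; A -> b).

S -> h | KF | dh | dj | jF | jh | jj | djd; F -> dj | djd; K -> h | dh | dj | jh | djd

Unit productions: K->F, S->K.
Unit pairs (A ⇒* B via units): (K,F), (S,F), (S,K).
S: inherits non-unit rules of {F, K, S} → KF | dh | dj | djd | h | jF | jh | jj.
F: inherits non-unit rules of {F} → dj | djd.
K: inherits non-unit rules of {F, K} → dh | dj | djd | h | jh.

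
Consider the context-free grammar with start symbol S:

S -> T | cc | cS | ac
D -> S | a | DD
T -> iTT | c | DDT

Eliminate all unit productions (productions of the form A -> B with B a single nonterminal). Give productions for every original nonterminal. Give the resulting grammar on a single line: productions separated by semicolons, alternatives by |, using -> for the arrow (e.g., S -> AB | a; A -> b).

Unit productions: D->S, S->T.
Unit pairs (A ⇒* B via units): (D,S), (D,T), (S,T).
S: inherits non-unit rules of {S, T} → DDT | ac | c | cS | cc | iTT.
D: inherits non-unit rules of {D, S, T} → DD | DDT | a | ac | c | cS | cc | iTT.
T: inherits non-unit rules of {T} → DDT | c | iTT.

S -> c | ac | cS | cc | DDT | iTT; D -> a | c | DD | ac | cS | cc | DDT | iTT; T -> c | DDT | iTT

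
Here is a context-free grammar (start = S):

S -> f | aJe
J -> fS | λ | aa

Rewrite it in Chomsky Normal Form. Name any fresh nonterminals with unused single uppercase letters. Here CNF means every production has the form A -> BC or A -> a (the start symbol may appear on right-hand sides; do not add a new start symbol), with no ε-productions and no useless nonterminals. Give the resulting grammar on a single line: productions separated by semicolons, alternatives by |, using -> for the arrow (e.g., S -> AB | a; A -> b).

Nullable: {J}; after ε-elimination: S -> f | ae | aJe; J -> aa | fS.
No unit productions to eliminate.
TERM: introduce A -> a, C -> e, B -> f and substitute in every rule of length ≥2.
BIN: S -> AJC becomes S -> AD, D -> JC.

S -> f | AC | AD; A -> a; B -> f; C -> e; D -> JC; J -> AA | BS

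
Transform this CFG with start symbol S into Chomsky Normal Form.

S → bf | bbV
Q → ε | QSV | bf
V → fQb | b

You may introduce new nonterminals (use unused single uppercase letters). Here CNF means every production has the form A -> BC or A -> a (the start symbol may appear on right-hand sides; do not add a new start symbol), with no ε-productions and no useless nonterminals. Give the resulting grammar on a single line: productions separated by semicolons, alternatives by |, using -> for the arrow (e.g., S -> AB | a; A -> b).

Nullable: {Q}; after ε-elimination: S -> bf | bbV; Q -> SV | bf | QSV; V -> b | fb | fQb.
No unit productions to eliminate.
TERM: introduce A -> b, B -> f and substitute in every rule of length ≥2.
BIN: Q -> QSV becomes Q -> QC, C -> SV; S -> AAV becomes S -> AD, D -> AV; V -> BQA becomes V -> BE, E -> QA.

S -> AB | AD; A -> b; B -> f; C -> SV; D -> AV; E -> QA; Q -> AB | QC | SV; V -> b | BA | BE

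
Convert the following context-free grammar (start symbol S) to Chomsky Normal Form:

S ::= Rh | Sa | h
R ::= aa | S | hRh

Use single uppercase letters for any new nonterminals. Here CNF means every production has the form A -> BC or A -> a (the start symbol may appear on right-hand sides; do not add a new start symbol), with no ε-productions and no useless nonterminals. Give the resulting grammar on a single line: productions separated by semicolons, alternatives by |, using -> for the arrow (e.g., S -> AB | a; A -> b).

S -> h | RA | SB; A -> h; B -> a; C -> RA; R -> h | AC | BB | RA | SB

No ε-productions.
After unit-elimination: S -> h | Rh | Sa; R -> h | Rh | Sa | aa | hRh.
TERM: introduce B -> a, A -> h and substitute in every rule of length ≥2.
BIN: R -> ARA becomes R -> AC, C -> RA.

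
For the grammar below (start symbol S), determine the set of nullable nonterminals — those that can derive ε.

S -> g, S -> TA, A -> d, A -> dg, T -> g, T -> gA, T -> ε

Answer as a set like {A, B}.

{T}

Directly nullable (have an ε-rule): {T}.
Not nullable: A, S — each has a terminal in every rule's right-hand side or depends on a non-nullable symbol.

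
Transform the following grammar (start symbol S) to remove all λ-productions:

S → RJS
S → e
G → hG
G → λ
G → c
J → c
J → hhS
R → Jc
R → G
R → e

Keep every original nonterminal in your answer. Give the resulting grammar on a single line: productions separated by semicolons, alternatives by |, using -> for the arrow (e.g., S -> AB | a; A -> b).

S -> e | JS | RJS; G -> c | h | hG; J -> c | hhS; R -> G | e | Jc

Nullable set: {G, R}.
S -> RJS: R nullable, giving JS | RJS.
Drop G -> λ.
G -> hG: G nullable, giving h | hG.
R -> G: G nullable, giving G.
Unchanged (no nullable symbols): S -> e; G -> c; J -> c; J -> hhS; R -> Jc; R -> e.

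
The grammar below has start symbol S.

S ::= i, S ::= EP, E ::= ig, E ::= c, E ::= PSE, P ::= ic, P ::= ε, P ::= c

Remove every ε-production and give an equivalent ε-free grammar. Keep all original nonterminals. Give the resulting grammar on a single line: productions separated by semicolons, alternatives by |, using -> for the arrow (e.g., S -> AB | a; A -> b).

S -> E | i | EP; E -> c | SE | ig | PSE; P -> c | ic

Nullable set: {P}.
S -> EP: P nullable, giving E | EP.
E -> PSE: P nullable, giving PSE | SE.
Drop P -> ε.
Unchanged (no nullable symbols): S -> i; E -> c; E -> ig; P -> c; P -> ic.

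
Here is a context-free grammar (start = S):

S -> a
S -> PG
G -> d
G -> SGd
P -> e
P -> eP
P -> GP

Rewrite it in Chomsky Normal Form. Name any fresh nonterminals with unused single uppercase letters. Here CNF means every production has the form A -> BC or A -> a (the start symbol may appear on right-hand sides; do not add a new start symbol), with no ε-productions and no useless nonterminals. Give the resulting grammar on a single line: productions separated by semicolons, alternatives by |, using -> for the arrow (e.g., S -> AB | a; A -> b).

No ε-productions.
No unit productions to eliminate.
TERM: introduce A -> d, B -> e and substitute in every rule of length ≥2.
BIN: G -> SGA becomes G -> SC, C -> GA.

S -> a | PG; A -> d; B -> e; C -> GA; G -> d | SC; P -> e | BP | GP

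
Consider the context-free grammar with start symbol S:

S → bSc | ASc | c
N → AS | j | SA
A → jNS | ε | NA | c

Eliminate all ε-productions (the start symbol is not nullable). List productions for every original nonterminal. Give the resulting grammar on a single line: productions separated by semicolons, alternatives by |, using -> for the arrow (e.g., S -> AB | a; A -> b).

Nullable set: {A}.
S -> ASc: A nullable, giving ASc | Sc.
Drop A -> ε.
A -> NA: A nullable, giving N | NA.
N -> AS: A nullable, giving AS | S.
N -> SA: A nullable, giving S | SA.
Unchanged (no nullable symbols): S -> bSc; S -> c; A -> c; A -> jNS; N -> j.

S -> c | Sc | ASc | bSc; A -> N | c | NA | jNS; N -> S | j | AS | SA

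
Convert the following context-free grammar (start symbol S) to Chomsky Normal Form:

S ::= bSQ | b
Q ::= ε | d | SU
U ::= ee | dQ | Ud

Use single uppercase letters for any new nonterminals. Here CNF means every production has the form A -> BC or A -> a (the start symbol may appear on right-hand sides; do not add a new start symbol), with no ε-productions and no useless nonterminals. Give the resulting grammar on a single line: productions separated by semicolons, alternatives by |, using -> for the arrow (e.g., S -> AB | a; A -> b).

Nullable: {Q}; after ε-elimination: S -> b | bS | bSQ; Q -> d | SU; U -> d | Ud | dQ | ee.
No unit productions to eliminate.
TERM: introduce A -> b, B -> d, C -> e and substitute in every rule of length ≥2.
BIN: S -> ASQ becomes S -> AD, D -> SQ.

S -> b | AD | AS; A -> b; B -> d; C -> e; D -> SQ; Q -> d | SU; U -> d | BQ | CC | UB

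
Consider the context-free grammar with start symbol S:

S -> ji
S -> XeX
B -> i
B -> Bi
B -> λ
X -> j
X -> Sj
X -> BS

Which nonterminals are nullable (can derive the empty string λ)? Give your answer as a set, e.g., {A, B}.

Directly nullable (have an ε-rule): {B}.
Not nullable: S, X — each has a terminal in every rule's right-hand side or depends on a non-nullable symbol.

{B}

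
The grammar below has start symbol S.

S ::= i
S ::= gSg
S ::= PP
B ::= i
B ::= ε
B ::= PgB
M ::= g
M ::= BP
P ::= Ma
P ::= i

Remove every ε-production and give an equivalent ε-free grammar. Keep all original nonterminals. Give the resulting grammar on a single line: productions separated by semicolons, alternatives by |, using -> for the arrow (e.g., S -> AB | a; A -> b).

S -> i | PP | gSg; B -> i | Pg | PgB; M -> P | g | BP; P -> i | Ma

Nullable set: {B}.
Drop B -> ε.
B -> PgB: B nullable, giving Pg | PgB.
M -> BP: B nullable, giving BP | P.
Unchanged (no nullable symbols): S -> PP; S -> gSg; S -> i; B -> i; M -> g; P -> Ma; P -> i.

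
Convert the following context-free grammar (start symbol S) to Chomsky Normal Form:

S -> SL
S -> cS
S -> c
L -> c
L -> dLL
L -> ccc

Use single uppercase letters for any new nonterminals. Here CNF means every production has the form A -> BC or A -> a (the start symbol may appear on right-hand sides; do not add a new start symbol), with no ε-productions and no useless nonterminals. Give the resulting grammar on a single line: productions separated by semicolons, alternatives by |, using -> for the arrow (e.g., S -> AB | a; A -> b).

No ε-productions.
No unit productions to eliminate.
TERM: introduce A -> c, B -> d and substitute in every rule of length ≥2.
BIN: L -> AAA becomes L -> AC, C -> AA; L -> BLL becomes L -> BD, D -> LL.

S -> c | AS | SL; A -> c; B -> d; C -> AA; D -> LL; L -> c | AC | BD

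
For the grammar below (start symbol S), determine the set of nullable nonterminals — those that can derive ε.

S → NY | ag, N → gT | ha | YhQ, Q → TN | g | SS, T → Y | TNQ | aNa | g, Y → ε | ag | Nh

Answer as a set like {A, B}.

Directly nullable (have an ε-rule): {Y}.
T is nullable via T -> Y (every symbol on the right is already known nullable).
Not nullable: N, Q, S — each has a terminal in every rule's right-hand side or depends on a non-nullable symbol.

{T, Y}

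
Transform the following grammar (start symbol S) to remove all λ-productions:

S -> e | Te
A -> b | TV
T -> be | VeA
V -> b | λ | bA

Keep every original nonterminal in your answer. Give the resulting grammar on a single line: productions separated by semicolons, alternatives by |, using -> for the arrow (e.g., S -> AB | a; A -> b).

Nullable set: {V}.
A -> TV: V nullable, giving T | TV.
T -> VeA: V nullable, giving VeA | eA.
Drop V -> λ.
Unchanged (no nullable symbols): S -> Te; S -> e; A -> b; T -> be; V -> b; V -> bA.

S -> e | Te; A -> T | b | TV; T -> be | eA | VeA; V -> b | bA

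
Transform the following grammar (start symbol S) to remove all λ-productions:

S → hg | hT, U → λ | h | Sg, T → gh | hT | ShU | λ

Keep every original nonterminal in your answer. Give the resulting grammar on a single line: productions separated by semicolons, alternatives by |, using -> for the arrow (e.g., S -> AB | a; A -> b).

S -> h | hT | hg; T -> h | Sh | gh | hT | ShU; U -> h | Sg

Nullable set: {T, U}.
S -> hT: T nullable, giving h | hT.
Drop T -> λ.
T -> ShU: U nullable, giving Sh | ShU.
T -> hT: T nullable, giving h | hT.
Drop U -> λ.
Unchanged (no nullable symbols): S -> hg; T -> gh; U -> Sg; U -> h.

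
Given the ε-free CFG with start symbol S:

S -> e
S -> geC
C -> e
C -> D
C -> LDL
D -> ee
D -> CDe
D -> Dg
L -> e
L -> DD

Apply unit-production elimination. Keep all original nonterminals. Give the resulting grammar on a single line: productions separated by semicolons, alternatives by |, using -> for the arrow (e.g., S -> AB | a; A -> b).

Unit productions: C->D.
Unit pairs (A ⇒* B via units): (C,D).
S: inherits non-unit rules of {S} → e | geC.
C: inherits non-unit rules of {C, D} → CDe | Dg | LDL | e | ee.
D: inherits non-unit rules of {D} → CDe | Dg | ee.
L: inherits non-unit rules of {L} → DD | e.

S -> e | geC; C -> e | Dg | ee | CDe | LDL; D -> Dg | ee | CDe; L -> e | DD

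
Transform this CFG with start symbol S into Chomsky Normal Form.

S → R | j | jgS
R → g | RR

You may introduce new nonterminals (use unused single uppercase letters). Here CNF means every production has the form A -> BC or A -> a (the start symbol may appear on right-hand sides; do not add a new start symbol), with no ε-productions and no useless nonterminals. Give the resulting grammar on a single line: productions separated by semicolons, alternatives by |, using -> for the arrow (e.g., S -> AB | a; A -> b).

S -> g | j | AC | RR; A -> j; B -> g; C -> BS; R -> g | RR

No ε-productions.
After unit-elimination: S -> g | j | RR | jgS; R -> g | RR.
TERM: introduce B -> g, A -> j and substitute in every rule of length ≥2.
BIN: S -> ABS becomes S -> AC, C -> BS.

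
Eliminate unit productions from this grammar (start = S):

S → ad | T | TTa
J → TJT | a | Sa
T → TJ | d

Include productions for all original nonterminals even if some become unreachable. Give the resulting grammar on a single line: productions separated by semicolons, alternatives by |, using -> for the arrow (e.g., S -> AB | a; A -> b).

Unit productions: S->T.
Unit pairs (A ⇒* B via units): (S,T).
S: inherits non-unit rules of {S, T} → TJ | TTa | ad | d.
J: inherits non-unit rules of {J} → Sa | TJT | a.
T: inherits non-unit rules of {T} → TJ | d.

S -> d | TJ | ad | TTa; J -> a | Sa | TJT; T -> d | TJ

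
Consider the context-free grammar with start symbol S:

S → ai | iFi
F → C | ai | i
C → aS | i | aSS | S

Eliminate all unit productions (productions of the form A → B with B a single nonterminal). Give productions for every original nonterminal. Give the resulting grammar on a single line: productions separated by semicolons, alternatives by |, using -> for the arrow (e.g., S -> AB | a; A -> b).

S -> ai | iFi; C -> i | aS | ai | aSS | iFi; F -> i | aS | ai | aSS | iFi

Unit productions: C->S, F->C.
Unit pairs (A ⇒* B via units): (C,S), (F,C), (F,S).
S: inherits non-unit rules of {S} → ai | iFi.
C: inherits non-unit rules of {C, S} → aS | aSS | ai | i | iFi.
F: inherits non-unit rules of {C, F, S} → aS | aSS | ai | i | iFi.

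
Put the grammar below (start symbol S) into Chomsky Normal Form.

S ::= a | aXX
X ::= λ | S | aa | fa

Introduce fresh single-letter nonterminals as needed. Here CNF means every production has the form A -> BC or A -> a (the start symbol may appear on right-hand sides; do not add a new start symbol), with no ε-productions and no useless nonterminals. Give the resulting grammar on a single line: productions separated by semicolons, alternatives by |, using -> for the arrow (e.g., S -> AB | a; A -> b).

S -> a | AC | AX; A -> a; B -> f; C -> XX; D -> XX; X -> a | AA | AD | AX | BA

Nullable: {X}; after ε-elimination: S -> a | aX | aXX; X -> S | aa | fa.
After unit-elimination: S -> a | aX | aXX; X -> a | aX | aa | fa | aXX.
TERM: introduce A -> a, B -> f and substitute in every rule of length ≥2.
BIN: S -> AXX becomes S -> AC, C -> XX; X -> AXX becomes X -> AD, D -> XX.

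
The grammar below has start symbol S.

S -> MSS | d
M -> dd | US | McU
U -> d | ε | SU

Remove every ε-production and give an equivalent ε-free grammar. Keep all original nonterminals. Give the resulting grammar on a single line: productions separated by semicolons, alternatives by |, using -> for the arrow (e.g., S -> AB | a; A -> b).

S -> d | MSS; M -> S | Mc | US | dd | McU; U -> S | d | SU

Nullable set: {U}.
M -> McU: U nullable, giving Mc | McU.
M -> US: U nullable, giving S | US.
Drop U -> ε.
U -> SU: U nullable, giving S | SU.
Unchanged (no nullable symbols): S -> MSS; S -> d; M -> dd; U -> d.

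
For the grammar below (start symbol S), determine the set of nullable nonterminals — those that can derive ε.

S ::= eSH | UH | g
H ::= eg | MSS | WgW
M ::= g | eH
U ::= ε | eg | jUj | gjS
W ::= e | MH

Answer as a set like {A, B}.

Directly nullable (have an ε-rule): {U}.
Not nullable: H, M, S, W — each has a terminal in every rule's right-hand side or depends on a non-nullable symbol.

{U}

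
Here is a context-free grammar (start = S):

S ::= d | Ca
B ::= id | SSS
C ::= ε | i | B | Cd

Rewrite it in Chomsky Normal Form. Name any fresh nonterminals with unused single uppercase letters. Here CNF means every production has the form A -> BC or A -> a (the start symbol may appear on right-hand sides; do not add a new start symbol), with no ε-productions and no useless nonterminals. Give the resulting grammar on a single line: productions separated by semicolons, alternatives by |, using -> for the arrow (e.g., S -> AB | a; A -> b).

S -> a | d | CE; A -> i; C -> d | i | AD | CD | SG; D -> d; E -> a; G -> SS

Nullable: {C}; after ε-elimination: S -> a | d | Ca; B -> id | SSS; C -> B | d | i | Cd.
After unit-elimination: S -> a | d | Ca; B -> id | SSS; C -> d | i | Cd | id | SSS.
TERM: introduce E -> a, D -> d, A -> i and substitute in every rule of length ≥2.
BIN: B -> SSS becomes B -> SF, F -> SS; C -> SSS becomes C -> SG, G -> SS.
Drop unreachable/unproductive: B.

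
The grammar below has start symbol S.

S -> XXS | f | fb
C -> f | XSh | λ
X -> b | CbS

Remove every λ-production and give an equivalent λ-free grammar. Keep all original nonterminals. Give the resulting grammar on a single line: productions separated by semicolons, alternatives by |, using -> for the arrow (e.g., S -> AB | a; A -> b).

Nullable set: {C}.
Drop C -> λ.
X -> CbS: C nullable, giving CbS | bS.
Unchanged (no nullable symbols): S -> XXS; S -> f; S -> fb; C -> XSh; C -> f; X -> b.

S -> f | fb | XXS; C -> f | XSh; X -> b | bS | CbS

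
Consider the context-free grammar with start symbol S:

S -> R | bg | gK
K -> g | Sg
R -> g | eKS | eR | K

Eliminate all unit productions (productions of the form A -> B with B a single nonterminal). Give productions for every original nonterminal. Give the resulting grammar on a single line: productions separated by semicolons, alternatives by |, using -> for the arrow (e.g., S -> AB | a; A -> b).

S -> g | Sg | bg | eR | gK | eKS; K -> g | Sg; R -> g | Sg | eR | eKS

Unit productions: R->K, S->R.
Unit pairs (A ⇒* B via units): (R,K), (S,K), (S,R).
S: inherits non-unit rules of {K, R, S} → Sg | bg | eKS | eR | g | gK.
K: inherits non-unit rules of {K} → Sg | g.
R: inherits non-unit rules of {K, R} → Sg | eKS | eR | g.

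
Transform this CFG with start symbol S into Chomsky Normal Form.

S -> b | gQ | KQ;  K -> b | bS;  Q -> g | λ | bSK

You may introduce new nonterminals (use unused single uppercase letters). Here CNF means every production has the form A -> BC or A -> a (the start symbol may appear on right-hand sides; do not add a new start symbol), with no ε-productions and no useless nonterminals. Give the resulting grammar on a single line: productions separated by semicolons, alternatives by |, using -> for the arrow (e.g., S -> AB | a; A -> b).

S -> b | g | AS | BQ | KQ; A -> b; B -> g; C -> SK; K -> b | AS; Q -> g | AC

Nullable: {Q}; after ε-elimination: S -> K | b | g | KQ | gQ; K -> b | bS; Q -> g | bSK.
After unit-elimination: S -> b | g | KQ | bS | gQ; K -> b | bS; Q -> g | bSK.
TERM: introduce A -> b, B -> g and substitute in every rule of length ≥2.
BIN: Q -> ASK becomes Q -> AC, C -> SK.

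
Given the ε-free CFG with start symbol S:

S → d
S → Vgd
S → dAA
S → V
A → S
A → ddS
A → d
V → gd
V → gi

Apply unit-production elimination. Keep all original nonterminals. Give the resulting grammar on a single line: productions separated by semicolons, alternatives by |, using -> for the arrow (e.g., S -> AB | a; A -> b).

S -> d | gd | gi | Vgd | dAA; A -> d | gd | gi | Vgd | dAA | ddS; V -> gd | gi

Unit productions: A->S, S->V.
Unit pairs (A ⇒* B via units): (A,S), (A,V), (S,V).
S: inherits non-unit rules of {S, V} → Vgd | d | dAA | gd | gi.
A: inherits non-unit rules of {A, S, V} → Vgd | d | dAA | ddS | gd | gi.
V: inherits non-unit rules of {V} → gd | gi.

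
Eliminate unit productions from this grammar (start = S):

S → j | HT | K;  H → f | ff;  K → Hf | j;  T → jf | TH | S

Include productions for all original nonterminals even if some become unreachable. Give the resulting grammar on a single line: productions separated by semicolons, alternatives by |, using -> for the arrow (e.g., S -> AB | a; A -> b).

Unit productions: S->K, T->S.
Unit pairs (A ⇒* B via units): (S,K), (T,K), (T,S).
S: inherits non-unit rules of {K, S} → HT | Hf | j.
H: inherits non-unit rules of {H} → f | ff.
K: inherits non-unit rules of {K} → Hf | j.
T: inherits non-unit rules of {K, S, T} → HT | Hf | TH | j | jf.

S -> j | HT | Hf; H -> f | ff; K -> j | Hf; T -> j | HT | Hf | TH | jf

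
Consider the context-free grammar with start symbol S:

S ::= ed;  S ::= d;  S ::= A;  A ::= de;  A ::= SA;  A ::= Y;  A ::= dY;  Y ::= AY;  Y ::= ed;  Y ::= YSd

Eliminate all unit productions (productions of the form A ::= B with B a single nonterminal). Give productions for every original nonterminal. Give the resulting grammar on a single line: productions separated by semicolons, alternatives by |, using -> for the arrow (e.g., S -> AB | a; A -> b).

S -> d | AY | SA | dY | de | ed | YSd; A -> AY | SA | dY | de | ed | YSd; Y -> AY | ed | YSd

Unit productions: A->Y, S->A.
Unit pairs (A ⇒* B via units): (A,Y), (S,A), (S,Y).
S: inherits non-unit rules of {A, S, Y} → AY | SA | YSd | d | dY | de | ed.
A: inherits non-unit rules of {A, Y} → AY | SA | YSd | dY | de | ed.
Y: inherits non-unit rules of {Y} → AY | YSd | ed.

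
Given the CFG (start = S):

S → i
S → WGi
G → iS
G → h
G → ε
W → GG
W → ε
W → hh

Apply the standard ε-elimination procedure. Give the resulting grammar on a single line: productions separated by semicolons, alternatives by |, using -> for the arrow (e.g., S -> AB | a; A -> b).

S -> i | Gi | Wi | WGi; G -> h | iS; W -> G | GG | hh

Nullable set: {G, W}.
S -> WGi: W, G nullable, giving Gi | WGi | Wi | i.
Drop G -> ε.
Drop W -> ε.
W -> GG: G, G nullable, giving G | GG.
Unchanged (no nullable symbols): S -> i; G -> h; G -> iS; W -> hh.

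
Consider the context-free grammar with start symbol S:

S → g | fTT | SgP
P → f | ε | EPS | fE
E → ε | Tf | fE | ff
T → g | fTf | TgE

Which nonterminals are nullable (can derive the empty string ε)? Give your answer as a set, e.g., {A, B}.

{E, P}

Directly nullable (have an ε-rule): {E, P}.
Not nullable: S, T — each has a terminal in every rule's right-hand side or depends on a non-nullable symbol.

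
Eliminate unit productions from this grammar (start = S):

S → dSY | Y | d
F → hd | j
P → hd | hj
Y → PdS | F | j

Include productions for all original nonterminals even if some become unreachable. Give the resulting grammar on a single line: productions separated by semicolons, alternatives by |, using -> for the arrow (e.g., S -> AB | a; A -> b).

Unit productions: S->Y, Y->F.
Unit pairs (A ⇒* B via units): (S,F), (S,Y), (Y,F).
S: inherits non-unit rules of {F, S, Y} → PdS | d | dSY | hd | j.
F: inherits non-unit rules of {F} → hd | j.
P: inherits non-unit rules of {P} → hd | hj.
Y: inherits non-unit rules of {F, Y} → PdS | hd | j.

S -> d | j | hd | PdS | dSY; F -> j | hd; P -> hd | hj; Y -> j | hd | PdS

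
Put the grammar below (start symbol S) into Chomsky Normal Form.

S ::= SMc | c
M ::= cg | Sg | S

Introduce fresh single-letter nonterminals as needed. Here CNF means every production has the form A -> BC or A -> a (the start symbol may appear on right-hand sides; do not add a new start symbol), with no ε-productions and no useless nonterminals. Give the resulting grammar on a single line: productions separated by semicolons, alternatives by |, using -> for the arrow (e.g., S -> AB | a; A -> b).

S -> c | SD; A -> c; B -> g; C -> MA; D -> MA; M -> c | AB | SB | SC

No ε-productions.
After unit-elimination: S -> c | SMc; M -> c | Sg | cg | SMc.
TERM: introduce A -> c, B -> g and substitute in every rule of length ≥2.
BIN: M -> SMA becomes M -> SC, C -> MA; S -> SMA becomes S -> SD, D -> MA.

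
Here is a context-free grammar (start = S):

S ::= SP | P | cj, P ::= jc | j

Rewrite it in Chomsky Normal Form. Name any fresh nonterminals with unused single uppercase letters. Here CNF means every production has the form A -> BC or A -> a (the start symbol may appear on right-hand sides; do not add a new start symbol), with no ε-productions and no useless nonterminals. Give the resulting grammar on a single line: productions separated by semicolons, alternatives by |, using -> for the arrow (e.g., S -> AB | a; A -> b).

No ε-productions.
After unit-elimination: S -> j | SP | cj | jc; P -> j | jc.
TERM: introduce B -> c, A -> j and substitute in every rule of length ≥2.

S -> j | AB | BA | SP; A -> j; B -> c; P -> j | AB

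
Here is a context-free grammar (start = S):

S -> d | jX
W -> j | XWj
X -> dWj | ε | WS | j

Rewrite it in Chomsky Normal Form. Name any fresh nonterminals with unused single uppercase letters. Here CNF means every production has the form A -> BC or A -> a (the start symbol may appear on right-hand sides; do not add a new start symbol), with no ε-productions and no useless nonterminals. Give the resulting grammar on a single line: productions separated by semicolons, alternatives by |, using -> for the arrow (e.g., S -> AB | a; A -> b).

S -> d | j | AX; A -> j; B -> d; C -> WA; D -> WA; W -> j | WA | XC; X -> j | BD | WS

Nullable: {X}; after ε-elimination: S -> d | j | jX; W -> j | Wj | XWj; X -> j | WS | dWj.
No unit productions to eliminate.
TERM: introduce B -> d, A -> j and substitute in every rule of length ≥2.
BIN: W -> XWA becomes W -> XC, C -> WA; X -> BWA becomes X -> BD, D -> WA.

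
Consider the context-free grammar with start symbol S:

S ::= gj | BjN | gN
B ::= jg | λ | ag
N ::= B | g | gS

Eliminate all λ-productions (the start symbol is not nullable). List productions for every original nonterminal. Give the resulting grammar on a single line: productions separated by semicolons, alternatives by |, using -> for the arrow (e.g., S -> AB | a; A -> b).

S -> g | j | Bj | gN | gj | jN | BjN; B -> ag | jg; N -> B | g | gS

Nullable set: {B, N}.
S -> BjN: B, N nullable, giving Bj | BjN | j | jN.
S -> gN: N nullable, giving g | gN.
Drop B -> λ.
N -> B: B nullable, giving B.
Unchanged (no nullable symbols): S -> gj; B -> ag; B -> jg; N -> g; N -> gS.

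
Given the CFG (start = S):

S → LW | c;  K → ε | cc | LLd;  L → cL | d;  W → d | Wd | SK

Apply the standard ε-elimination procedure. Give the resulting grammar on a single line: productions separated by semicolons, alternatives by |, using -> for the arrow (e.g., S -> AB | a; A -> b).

Nullable set: {K}.
Drop K -> ε.
W -> SK: K nullable, giving S | SK.
Unchanged (no nullable symbols): S -> LW; S -> c; K -> LLd; K -> cc; L -> cL; L -> d; W -> Wd; W -> d.

S -> c | LW; K -> cc | LLd; L -> d | cL; W -> S | d | SK | Wd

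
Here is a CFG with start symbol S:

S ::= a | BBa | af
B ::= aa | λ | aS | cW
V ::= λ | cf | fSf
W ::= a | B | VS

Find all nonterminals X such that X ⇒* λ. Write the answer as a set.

{B, V, W}

Directly nullable (have an ε-rule): {B, V}.
W is nullable via W -> B (every symbol on the right is already known nullable).
Not nullable: S — each has a terminal in every rule's right-hand side or depends on a non-nullable symbol.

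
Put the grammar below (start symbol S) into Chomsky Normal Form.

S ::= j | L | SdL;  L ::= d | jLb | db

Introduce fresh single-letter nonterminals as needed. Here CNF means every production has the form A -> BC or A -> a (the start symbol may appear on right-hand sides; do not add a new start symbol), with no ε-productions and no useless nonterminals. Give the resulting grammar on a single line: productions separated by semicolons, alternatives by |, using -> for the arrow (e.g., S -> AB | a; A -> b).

No ε-productions.
After unit-elimination: S -> d | j | db | SdL | jLb; L -> d | db | jLb.
TERM: introduce B -> b, A -> d, C -> j and substitute in every rule of length ≥2.
BIN: L -> CLB becomes L -> CD, D -> LB; S -> CLB becomes S -> CE, E -> LB; S -> SAL becomes S -> SF, F -> AL.

S -> d | j | AB | CE | SF; A -> d; B -> b; C -> j; D -> LB; E -> LB; F -> AL; L -> d | AB | CD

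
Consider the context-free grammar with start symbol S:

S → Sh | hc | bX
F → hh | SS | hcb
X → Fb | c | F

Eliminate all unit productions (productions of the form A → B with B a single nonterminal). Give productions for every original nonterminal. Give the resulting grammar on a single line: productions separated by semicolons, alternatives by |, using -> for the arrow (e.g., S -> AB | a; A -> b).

S -> Sh | bX | hc; F -> SS | hh | hcb; X -> c | Fb | SS | hh | hcb

Unit productions: X->F.
Unit pairs (A ⇒* B via units): (X,F).
S: inherits non-unit rules of {S} → Sh | bX | hc.
F: inherits non-unit rules of {F} → SS | hcb | hh.
X: inherits non-unit rules of {F, X} → Fb | SS | c | hcb | hh.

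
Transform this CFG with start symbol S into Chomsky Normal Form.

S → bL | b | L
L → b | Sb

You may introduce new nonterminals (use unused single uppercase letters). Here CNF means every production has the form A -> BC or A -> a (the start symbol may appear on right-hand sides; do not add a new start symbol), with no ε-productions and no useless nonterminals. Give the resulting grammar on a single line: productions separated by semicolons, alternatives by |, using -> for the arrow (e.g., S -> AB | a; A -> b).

S -> b | AL | SA; A -> b; L -> b | SA

No ε-productions.
After unit-elimination: S -> b | Sb | bL; L -> b | Sb.
TERM: introduce A -> b and substitute in every rule of length ≥2.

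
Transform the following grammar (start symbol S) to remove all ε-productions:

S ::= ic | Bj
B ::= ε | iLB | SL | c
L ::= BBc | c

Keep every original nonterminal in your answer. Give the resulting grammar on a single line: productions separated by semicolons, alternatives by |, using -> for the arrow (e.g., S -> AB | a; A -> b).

S -> j | Bj | ic; B -> c | SL | iL | iLB; L -> c | Bc | BBc

Nullable set: {B}.
S -> Bj: B nullable, giving Bj | j.
Drop B -> ε.
B -> iLB: B nullable, giving iL | iLB.
L -> BBc: B, B nullable, giving BBc | Bc | c.
Unchanged (no nullable symbols): S -> ic; B -> SL; B -> c; L -> c.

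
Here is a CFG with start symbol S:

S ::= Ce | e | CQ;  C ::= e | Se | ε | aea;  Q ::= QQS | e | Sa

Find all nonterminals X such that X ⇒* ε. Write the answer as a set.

Directly nullable (have an ε-rule): {C}.
Not nullable: Q, S — each has a terminal in every rule's right-hand side or depends on a non-nullable symbol.

{C}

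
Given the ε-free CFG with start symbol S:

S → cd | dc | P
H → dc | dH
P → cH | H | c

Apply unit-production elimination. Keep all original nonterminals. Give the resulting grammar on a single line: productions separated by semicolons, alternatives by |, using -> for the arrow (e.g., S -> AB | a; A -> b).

S -> c | cH | cd | dH | dc; H -> dH | dc; P -> c | cH | dH | dc

Unit productions: P->H, S->P.
Unit pairs (A ⇒* B via units): (P,H), (S,H), (S,P).
S: inherits non-unit rules of {H, P, S} → c | cH | cd | dH | dc.
H: inherits non-unit rules of {H} → dH | dc.
P: inherits non-unit rules of {H, P} → c | cH | dH | dc.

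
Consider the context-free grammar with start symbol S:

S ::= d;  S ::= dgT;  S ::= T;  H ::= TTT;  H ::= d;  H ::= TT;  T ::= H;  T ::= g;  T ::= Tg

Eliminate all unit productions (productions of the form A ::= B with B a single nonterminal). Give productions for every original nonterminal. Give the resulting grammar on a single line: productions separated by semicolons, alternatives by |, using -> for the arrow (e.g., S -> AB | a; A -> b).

Unit productions: S->T, T->H.
Unit pairs (A ⇒* B via units): (S,H), (S,T), (T,H).
S: inherits non-unit rules of {H, S, T} → TT | TTT | Tg | d | dgT | g.
H: inherits non-unit rules of {H} → TT | TTT | d.
T: inherits non-unit rules of {H, T} → TT | TTT | Tg | d | g.

S -> d | g | TT | Tg | TTT | dgT; H -> d | TT | TTT; T -> d | g | TT | Tg | TTT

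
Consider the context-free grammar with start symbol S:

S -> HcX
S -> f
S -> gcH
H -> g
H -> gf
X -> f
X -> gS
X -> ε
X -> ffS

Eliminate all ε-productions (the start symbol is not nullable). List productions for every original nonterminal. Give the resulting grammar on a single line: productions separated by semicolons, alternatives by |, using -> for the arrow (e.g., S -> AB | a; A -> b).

S -> f | Hc | HcX | gcH; H -> g | gf; X -> f | gS | ffS

Nullable set: {X}.
S -> HcX: X nullable, giving Hc | HcX.
Drop X -> ε.
Unchanged (no nullable symbols): S -> f; S -> gcH; H -> g; H -> gf; X -> f; X -> ffS; X -> gS.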